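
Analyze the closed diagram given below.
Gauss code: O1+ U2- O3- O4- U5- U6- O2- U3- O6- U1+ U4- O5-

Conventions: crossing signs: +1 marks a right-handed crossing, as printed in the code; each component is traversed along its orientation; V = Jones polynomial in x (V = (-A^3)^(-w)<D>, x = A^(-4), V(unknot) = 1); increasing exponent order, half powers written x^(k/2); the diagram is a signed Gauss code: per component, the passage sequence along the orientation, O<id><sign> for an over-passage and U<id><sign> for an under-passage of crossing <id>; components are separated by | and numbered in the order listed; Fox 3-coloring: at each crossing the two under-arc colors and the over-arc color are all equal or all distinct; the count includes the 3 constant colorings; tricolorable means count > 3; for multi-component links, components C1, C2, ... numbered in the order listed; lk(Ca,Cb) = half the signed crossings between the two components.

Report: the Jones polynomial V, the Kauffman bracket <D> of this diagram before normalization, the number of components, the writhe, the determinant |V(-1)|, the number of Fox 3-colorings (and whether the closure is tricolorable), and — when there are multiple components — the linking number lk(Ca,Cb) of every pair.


V(x) = -x^-6 + x^-5 - x^-4 + 2x^-3 - x^-2 + x^-1
bracket: A^-8 - A^-4 + 2 - A^4 + A^8 - A^12, w = -4
1 component, writhe -4, over 6 crossings
det 7, colorings 3 of 3^6 — not tricolorable
observation: |V(-1)| = 7: so not tricolorable, since 3 does not divide 7


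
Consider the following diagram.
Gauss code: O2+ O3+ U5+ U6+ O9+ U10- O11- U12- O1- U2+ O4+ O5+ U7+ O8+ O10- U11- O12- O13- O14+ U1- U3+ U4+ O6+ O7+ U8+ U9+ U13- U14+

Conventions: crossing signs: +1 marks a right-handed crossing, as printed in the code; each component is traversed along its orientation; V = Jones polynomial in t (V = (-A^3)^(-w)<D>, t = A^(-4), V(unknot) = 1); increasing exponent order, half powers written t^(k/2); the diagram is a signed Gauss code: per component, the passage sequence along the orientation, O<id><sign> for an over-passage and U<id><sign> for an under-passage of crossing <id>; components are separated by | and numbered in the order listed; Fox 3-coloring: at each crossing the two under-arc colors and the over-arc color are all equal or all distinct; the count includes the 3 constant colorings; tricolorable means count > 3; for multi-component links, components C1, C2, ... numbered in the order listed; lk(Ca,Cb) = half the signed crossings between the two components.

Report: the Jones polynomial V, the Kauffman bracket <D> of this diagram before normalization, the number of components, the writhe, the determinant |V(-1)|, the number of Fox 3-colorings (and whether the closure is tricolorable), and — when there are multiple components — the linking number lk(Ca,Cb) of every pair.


V = t - t^2 + 2t^3 - t^4 + t^5 - t^6
<D> = -A^-12 + A^-8 - A^-4 + 2 - A^4 + A^8 (w = +4)
1 component over 14 crossings, w = +4
3 Fox colorings among 3^14, |V(-1)| = 7: not tricolorable
why: |V(-1)| = 7: so not tricolorable, since 3 does not divide 7


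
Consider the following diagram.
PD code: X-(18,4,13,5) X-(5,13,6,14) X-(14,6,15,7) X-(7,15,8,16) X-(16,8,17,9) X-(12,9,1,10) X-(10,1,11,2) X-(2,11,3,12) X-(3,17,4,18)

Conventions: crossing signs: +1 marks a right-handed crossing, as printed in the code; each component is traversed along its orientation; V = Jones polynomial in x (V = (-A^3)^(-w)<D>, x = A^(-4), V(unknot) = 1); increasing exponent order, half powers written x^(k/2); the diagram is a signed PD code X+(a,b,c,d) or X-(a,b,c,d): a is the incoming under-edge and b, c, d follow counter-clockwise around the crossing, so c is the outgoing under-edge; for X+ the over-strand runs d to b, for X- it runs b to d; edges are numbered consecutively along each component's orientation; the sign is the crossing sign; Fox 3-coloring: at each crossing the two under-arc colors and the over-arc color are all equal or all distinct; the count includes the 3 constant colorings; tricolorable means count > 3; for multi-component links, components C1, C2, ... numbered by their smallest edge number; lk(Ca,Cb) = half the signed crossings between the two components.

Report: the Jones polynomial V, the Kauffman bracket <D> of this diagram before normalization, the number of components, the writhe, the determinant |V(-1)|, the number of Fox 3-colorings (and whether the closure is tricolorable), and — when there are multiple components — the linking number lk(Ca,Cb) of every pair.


Jones polynomial: V(x) = x^(-25/2) - 2x^(-23/2) + 2x^(-21/2) - 3x^(-19/2) + 3x^(-17/2) - 2x^(-15/2) + 2x^(-13/2) - 2x^(-11/2) - x^(-7/2)
<D> = A^-13 + 2A^-5 - 2A^-1 + 2A^3 - 3A^7 + 3A^11 - 2A^15 + 2A^19 - A^23; writhe -9
components 2, writhe -9 (9 crossings)
linking number lk(C1,C2) = -3
3-colorings: 27 of 3^9, det 18 — tricolorable
note: w = -9 shifts under R1 moves; the (-A^3)^(9) factor cancels that in V


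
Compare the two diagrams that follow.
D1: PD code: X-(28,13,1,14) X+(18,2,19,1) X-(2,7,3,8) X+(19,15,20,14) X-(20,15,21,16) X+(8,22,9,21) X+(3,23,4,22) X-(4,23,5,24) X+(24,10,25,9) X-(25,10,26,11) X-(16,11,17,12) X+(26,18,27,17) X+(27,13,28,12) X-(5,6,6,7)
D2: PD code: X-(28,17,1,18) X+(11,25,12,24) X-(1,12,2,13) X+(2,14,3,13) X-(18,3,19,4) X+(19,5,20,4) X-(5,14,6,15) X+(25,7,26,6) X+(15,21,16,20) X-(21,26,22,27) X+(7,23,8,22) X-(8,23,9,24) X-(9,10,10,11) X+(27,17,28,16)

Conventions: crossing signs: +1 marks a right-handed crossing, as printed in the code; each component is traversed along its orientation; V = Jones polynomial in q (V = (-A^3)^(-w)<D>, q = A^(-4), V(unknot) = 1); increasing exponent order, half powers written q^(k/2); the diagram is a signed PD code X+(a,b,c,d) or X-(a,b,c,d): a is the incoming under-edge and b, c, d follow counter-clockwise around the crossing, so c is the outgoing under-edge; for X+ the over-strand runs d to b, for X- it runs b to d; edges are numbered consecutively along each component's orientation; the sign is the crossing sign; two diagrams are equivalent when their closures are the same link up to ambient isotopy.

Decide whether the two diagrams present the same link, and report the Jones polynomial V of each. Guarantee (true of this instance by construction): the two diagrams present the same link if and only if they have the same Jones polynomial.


equivalent: no
V(D1) = q + q^3 - q^4  (w 0, c 14, <D> = -A^-16 + A^-12 + A^-4)
V(D2) = q^-2 - q^-1 + 1 - q + q^2  [14 crossings, <D> = A^-8 - A^-4 + 1 - A^4 + A^8, w = 0]
key observation: 2 classes among 2 diagrams; unequal V(q) rules out equality


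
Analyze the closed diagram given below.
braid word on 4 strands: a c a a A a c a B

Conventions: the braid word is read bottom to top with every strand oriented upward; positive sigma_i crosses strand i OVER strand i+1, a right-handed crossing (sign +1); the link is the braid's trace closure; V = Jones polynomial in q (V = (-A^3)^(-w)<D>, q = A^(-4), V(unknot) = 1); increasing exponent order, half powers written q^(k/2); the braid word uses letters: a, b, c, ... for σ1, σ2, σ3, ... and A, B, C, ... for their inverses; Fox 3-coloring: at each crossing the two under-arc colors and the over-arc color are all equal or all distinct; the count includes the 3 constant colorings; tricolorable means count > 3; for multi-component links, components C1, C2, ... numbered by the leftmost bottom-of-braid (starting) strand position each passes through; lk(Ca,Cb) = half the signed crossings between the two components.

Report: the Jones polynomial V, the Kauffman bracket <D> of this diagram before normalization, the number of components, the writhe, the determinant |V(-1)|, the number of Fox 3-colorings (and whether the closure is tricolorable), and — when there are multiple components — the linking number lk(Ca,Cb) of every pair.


Jones polynomial: V(q) = q^2 + 2q^4 - q^5 + 2q^6 - q^7 + q^8
<D> = -A^-17 + A^-13 - 2A^-9 + A^-5 - 2A^-1 - A^7; writhe +5
components 3, writhe +5 (9 crossings)
linking number lk(C1,C2) = +2
lk(C1,C3): 0
lk(C2,C3) = +1
3-colorings: 3 of 3^9, det 8 — not tricolorable
note: |V(-1)| = 8: so not tricolorable, since 3 does not divide 8


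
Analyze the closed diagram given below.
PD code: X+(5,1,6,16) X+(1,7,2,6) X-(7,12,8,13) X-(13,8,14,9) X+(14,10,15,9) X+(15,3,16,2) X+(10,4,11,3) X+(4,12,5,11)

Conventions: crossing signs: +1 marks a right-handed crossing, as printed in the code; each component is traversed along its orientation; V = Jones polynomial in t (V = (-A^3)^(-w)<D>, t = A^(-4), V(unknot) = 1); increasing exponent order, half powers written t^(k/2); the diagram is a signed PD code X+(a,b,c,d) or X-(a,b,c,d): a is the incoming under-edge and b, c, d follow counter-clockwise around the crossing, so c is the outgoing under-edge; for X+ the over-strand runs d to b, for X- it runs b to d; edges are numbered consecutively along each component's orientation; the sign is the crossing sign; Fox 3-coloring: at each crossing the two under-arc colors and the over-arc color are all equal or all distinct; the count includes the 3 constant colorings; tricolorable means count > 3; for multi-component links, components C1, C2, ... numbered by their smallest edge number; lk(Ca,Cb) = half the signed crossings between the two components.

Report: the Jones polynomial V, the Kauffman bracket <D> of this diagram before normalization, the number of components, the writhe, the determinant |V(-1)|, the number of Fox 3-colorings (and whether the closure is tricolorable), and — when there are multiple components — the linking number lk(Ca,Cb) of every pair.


Jones polynomial: V(t) = t - t^2 + 2t^3 - t^4 + t^5 - t^6
<D> = -A^-12 + A^-8 - A^-4 + 2 - A^4 + A^8; writhe +4
components 1, writhe +4 (8 crossings)
3-colorings: 3 of 3^8, det 7 — not tricolorable
note: w = +4 (over 8 crossings) is diagram-only; (-A^3)^(-4) removes it from V


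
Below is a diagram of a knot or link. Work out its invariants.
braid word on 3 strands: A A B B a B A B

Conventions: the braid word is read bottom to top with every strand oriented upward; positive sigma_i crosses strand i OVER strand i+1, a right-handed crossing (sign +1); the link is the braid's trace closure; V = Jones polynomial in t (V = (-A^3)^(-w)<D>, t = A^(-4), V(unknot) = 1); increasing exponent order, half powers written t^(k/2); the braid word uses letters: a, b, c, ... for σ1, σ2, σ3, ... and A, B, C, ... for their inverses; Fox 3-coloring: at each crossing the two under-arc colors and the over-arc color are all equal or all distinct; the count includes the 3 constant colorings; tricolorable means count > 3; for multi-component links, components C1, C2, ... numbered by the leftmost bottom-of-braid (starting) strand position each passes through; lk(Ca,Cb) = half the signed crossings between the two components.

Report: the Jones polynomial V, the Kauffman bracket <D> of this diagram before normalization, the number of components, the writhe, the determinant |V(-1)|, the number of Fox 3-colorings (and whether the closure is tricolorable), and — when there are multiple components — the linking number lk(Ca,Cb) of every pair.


V = t^-8 - 2t^-7 + t^-6 - 2t^-5 + 2t^-4 + t^-2
<D> = A^-10 + 2A^-2 - 2A^2 + A^6 - 2A^10 + A^14 (w = -6)
1 component over 8 crossings, w = -6
27 Fox colorings among 3^8, |V(-1)| = 9: tricolorable
why: V spans 6 powers of t: at least 6 crossings in any diagram


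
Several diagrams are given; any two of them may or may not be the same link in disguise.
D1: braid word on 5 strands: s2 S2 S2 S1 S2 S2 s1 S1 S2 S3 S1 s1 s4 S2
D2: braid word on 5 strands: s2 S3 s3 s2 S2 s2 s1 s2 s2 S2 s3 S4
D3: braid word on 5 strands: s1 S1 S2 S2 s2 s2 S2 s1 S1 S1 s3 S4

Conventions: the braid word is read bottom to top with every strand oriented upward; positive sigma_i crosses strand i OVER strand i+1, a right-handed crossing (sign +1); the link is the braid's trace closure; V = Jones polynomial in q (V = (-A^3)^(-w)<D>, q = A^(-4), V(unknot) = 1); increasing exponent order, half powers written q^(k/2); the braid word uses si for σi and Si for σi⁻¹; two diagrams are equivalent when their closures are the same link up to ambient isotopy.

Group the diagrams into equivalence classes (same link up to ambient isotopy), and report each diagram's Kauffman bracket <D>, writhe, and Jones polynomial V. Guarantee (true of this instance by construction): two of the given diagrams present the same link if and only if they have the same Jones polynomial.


grouping into links: {D1} | {D2} | {D3}
V(D1) = -q^-7 + q^-6 - q^-5 + q^-4 + q^-2  (w -6, c 14, <D> = A^-10 + A^-2 - A^2 + A^6 - A^10)
D2 (bracket -A^-4 + 1 + A^8; 12 crossings at w = +4): V = q + q^3 - q^4
V(D3) = 1  (w -2, c 12, <D> = A^-6)
key observation: 3 classes among 3 diagrams; unequal V(q) rules out equality


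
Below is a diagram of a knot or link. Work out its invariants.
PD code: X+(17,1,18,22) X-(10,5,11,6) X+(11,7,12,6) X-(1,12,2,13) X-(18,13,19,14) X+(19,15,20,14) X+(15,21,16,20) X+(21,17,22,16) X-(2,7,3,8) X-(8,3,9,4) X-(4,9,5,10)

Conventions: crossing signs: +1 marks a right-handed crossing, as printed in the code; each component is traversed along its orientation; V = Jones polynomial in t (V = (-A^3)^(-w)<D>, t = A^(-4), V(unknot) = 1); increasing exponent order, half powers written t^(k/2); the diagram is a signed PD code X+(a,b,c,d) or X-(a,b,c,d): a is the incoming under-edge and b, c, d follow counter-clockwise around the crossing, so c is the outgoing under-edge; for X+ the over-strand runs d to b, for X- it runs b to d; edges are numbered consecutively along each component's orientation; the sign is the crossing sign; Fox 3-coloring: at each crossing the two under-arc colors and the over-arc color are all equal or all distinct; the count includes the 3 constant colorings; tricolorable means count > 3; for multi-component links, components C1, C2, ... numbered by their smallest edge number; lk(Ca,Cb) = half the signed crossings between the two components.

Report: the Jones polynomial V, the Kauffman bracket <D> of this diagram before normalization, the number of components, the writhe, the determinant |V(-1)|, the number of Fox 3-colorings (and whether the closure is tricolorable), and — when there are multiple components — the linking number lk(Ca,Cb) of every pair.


V = -t^-3 + t^-2 - t^-1 + 3 - t + t^2 - t^3
<D> = A^-15 - A^-11 + A^-7 - 3A^-3 + A - A^5 + A^9 (w = -1)
1 component over 11 crossings, w = -1
27 Fox colorings among 3^11, |V(-1)| = 9: tricolorable
why: |V(-1)| = 9: so tricolorable, since 3 divides 9


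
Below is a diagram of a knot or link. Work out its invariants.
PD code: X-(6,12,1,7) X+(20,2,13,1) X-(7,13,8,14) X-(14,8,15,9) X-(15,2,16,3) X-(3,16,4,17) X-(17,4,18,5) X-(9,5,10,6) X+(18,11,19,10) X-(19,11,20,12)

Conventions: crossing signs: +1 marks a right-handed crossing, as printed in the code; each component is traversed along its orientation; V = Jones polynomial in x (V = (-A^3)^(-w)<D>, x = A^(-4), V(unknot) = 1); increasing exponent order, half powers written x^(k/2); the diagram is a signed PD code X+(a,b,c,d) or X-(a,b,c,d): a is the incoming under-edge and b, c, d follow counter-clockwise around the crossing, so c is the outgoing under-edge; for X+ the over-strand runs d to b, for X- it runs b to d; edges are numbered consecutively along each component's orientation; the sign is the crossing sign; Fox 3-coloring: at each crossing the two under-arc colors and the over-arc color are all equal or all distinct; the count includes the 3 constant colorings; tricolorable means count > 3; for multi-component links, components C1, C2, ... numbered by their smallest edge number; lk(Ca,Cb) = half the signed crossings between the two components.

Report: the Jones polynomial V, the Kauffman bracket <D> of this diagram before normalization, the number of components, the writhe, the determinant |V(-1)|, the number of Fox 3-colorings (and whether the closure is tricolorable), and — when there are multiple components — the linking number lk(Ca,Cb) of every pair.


V = -x^-9 + 3x^-8 - 3x^-7 + 4x^-6 - 3x^-5 + 4x^-4 - x^-3 + x^-2
<D> = A^-10 - A^-6 + 4A^-2 - 3A^2 + 4A^6 - 3A^10 + 3A^14 - A^18 (w = -6)
3 components over 10 crossings, w = -6
lk(C1,C2): -1
lk(C1,C3) = -1
linking number lk(C2,C3) = -1
3 Fox colorings among 3^10, |V(-1)| = 20: not tricolorable
why: span 7 respects span(V) <= c + mu - 1 = 12 for this 3-component diagram


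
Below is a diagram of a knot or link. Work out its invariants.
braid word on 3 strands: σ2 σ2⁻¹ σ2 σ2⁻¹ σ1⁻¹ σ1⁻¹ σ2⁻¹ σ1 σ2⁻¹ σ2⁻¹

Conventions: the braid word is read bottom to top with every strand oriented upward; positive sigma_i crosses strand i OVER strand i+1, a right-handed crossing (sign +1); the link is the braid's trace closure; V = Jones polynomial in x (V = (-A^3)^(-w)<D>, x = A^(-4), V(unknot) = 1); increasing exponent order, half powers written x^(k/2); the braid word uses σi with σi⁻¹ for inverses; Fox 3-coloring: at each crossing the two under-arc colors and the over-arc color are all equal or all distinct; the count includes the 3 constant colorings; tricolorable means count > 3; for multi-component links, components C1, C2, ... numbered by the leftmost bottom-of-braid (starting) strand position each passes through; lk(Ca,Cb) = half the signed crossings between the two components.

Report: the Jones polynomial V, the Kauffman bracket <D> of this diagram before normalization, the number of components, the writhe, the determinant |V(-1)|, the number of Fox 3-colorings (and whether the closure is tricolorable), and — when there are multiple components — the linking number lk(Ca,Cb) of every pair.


Jones polynomial: V(x) = -x^-6 + x^-5 - x^-4 + 2x^-3 - x^-2 + x^-1
<D> = A^-8 - A^-4 + 2 - A^4 + A^8 - A^12; writhe -4
components 1, writhe -4 (10 crossings)
3-colorings: 3 of 3^10, det 7 — not tricolorable
note: the word shrinks to σ1⁻¹ σ1⁻¹ σ2⁻¹ σ1 σ2⁻¹ σ2⁻¹ after cancelling


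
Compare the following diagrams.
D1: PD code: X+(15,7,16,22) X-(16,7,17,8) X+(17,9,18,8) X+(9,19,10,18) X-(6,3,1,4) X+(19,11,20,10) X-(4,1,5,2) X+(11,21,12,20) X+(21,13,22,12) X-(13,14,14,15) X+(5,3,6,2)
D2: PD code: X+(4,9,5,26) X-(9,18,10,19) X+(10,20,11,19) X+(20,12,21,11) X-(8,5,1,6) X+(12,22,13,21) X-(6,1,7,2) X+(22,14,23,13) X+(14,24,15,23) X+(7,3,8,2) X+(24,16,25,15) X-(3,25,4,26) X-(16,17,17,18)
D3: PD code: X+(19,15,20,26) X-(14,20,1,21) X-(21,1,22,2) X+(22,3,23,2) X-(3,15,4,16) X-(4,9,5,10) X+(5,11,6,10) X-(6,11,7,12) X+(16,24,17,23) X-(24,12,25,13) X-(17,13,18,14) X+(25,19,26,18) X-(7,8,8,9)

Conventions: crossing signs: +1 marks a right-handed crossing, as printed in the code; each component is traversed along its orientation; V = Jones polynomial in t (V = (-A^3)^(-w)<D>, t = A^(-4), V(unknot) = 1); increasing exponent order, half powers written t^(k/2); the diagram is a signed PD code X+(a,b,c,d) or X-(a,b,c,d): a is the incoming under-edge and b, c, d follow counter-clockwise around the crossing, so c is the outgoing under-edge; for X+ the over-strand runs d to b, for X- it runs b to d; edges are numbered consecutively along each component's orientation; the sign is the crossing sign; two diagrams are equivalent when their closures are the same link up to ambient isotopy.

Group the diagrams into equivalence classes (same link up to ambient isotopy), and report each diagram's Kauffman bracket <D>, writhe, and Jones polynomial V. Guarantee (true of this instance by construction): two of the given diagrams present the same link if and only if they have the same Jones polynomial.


grouping into links: {D1, D2} | {D3}
V(D1) = -t^(3/2) - t^(5/2) - t^(7/2) + t^(15/2)  (w +3, c 11, <D> = -A^-21 + A^-5 + A^-1 + A^3)
V(D2) = -t^(3/2) - t^(5/2) - t^(7/2) + t^(15/2)  (w +3, c 13, <D> = -A^-21 + A^-5 + A^-1 + A^3)
V(D3) = -t^(-7/2) - t^(-3/2) - t^(1/2) + t^(3/2)  (w -3, c 13, <D> = -A^-15 + A^-11 + A^-3 + A^5)
key observation: 2 classes among 3 diagrams; unequal V(t) rules out equality


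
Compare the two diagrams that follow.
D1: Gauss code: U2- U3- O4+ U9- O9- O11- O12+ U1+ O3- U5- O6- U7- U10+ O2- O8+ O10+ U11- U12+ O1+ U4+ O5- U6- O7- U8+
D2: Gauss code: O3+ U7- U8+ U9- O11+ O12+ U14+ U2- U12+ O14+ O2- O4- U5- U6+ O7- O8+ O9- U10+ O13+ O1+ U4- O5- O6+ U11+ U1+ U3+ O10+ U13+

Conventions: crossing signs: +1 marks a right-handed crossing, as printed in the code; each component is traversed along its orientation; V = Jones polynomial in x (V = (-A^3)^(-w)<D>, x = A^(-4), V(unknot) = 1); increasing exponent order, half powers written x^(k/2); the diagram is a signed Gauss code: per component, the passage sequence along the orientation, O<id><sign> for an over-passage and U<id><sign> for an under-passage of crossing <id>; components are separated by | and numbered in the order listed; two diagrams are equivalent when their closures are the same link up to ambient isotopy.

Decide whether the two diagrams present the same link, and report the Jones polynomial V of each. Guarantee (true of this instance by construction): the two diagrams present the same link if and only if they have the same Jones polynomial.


equivalent: no
D1 (bracket A^-10 - A^-6 + 2A^-2 - 2A^2 + 2A^6 - 2A^10 + A^14; 12 crossings at w = -2): V = x^-5 - 2x^-4 + 2x^-3 - 2x^-2 + 2x^-1 - 1 + x
V(D2) = x + x^3 - x^4  [14 crossings, <D> = -A^-4 + 1 + A^8, w = +4]
observation: 2 classes among 2 diagrams; unequal V(x) rules out equality


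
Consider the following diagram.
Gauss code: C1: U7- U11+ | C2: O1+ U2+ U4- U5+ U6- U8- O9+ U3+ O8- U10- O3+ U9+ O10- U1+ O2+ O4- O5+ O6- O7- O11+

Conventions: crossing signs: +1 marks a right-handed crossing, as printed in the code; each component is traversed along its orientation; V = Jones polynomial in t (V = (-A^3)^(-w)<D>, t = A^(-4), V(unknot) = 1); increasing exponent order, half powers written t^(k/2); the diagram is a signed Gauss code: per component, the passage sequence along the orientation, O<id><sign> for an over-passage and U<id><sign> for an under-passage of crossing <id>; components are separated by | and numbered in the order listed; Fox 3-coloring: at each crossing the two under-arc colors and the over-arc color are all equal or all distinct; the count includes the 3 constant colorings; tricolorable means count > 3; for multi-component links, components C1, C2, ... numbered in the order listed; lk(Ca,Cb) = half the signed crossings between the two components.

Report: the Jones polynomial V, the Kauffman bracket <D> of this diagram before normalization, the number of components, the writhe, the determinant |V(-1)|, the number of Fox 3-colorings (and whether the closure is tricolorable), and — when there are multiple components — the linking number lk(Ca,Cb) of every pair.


Jones polynomial: V(t) = -t^(-5/2) - t^(5/2)
<D> = A^-7 + A^13; writhe +1
components 2, writhe +1 (11 crossings)
linking number lk(C1,C2) = 0
3-colorings: 9 of 3^11, det 0 — tricolorable
note: w = +1 shifts under R1 moves; the (-A^3)^(-1) factor cancels that in V


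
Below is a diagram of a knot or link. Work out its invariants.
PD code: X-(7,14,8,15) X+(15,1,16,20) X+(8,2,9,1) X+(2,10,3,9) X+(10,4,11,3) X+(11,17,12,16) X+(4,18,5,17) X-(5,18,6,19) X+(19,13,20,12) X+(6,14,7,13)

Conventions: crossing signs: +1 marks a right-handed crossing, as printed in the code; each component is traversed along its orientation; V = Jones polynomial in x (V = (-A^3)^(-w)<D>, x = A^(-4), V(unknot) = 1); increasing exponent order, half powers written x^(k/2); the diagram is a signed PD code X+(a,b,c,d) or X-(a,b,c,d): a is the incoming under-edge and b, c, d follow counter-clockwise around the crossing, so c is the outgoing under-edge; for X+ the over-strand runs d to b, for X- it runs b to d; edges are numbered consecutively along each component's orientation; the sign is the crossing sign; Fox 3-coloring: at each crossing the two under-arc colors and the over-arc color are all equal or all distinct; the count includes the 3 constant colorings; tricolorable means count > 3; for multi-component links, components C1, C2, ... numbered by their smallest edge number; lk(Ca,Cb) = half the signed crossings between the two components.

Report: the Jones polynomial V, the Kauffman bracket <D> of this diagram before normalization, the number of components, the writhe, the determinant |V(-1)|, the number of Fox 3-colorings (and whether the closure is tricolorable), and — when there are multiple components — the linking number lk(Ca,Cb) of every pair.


V(x) = x^2 + 2x^4 - 2x^5 + x^6 - 2x^7 + x^8
bracket: A^-14 - 2A^-10 + A^-6 - 2A^-2 + 2A^2 + A^10, w = +6
1 component, writhe +6, over 10 crossings
det 9, colorings 27 of 3^10 — tricolorable
observation: |V(-1)| = 9: so tricolorable, since 3 divides 9


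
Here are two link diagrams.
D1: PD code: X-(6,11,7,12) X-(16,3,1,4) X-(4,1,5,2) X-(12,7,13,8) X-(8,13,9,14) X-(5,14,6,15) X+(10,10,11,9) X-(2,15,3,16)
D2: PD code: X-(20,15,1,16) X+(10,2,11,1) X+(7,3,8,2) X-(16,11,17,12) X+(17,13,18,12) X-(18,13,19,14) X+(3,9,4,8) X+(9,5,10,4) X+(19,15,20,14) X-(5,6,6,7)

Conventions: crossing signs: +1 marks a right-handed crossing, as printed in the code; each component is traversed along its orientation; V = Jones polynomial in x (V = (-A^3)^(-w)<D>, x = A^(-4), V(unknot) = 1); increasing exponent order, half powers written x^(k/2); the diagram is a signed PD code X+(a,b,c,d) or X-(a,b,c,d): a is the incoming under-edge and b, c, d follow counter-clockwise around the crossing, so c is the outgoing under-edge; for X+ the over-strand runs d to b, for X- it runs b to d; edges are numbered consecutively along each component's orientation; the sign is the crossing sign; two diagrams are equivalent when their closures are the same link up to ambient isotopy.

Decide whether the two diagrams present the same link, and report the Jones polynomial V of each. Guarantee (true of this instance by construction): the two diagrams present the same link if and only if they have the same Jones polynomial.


equivalent: no
V(D1) = x^-8 - 2x^-7 + x^-6 - 2x^-5 + 2x^-4 + x^-2  (w -6, c 8, <D> = A^-10 + 2A^-2 - 2A^2 + A^6 - 2A^10 + A^14)
V(D2) = x + x^3 - x^4  [10 crossings, <D> = -A^-10 + A^-6 + A^2, w = +2]
key observation: V(x) takes 2 values over 2 diagrams, fixing the grouping


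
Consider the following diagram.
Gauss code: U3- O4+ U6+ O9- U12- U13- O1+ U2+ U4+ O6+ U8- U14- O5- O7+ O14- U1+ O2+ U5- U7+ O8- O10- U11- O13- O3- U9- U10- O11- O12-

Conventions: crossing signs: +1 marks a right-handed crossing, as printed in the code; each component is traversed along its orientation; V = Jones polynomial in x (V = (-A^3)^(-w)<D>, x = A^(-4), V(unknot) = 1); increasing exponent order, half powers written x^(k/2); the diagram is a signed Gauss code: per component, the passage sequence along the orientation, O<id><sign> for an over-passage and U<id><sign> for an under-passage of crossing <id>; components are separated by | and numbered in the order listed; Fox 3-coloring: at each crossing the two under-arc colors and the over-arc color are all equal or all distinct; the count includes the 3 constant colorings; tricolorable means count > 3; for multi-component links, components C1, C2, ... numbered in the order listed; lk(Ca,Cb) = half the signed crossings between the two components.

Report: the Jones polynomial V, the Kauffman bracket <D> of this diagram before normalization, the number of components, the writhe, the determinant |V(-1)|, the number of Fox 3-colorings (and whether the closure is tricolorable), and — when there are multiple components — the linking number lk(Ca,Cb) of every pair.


V = -x^-6 + 2x^-5 - 4x^-4 + 5x^-3 - 4x^-2 + 5x^-1 - 3 + 2x - x^2
<D> = -A^-20 + 2A^-16 - 3A^-12 + 5A^-8 - 4A^-4 + 5 - 4A^4 + 2A^8 - A^12 (w = -4)
1 component over 14 crossings, w = -4
9 Fox colorings among 3^14, |V(-1)| = 27: tricolorable
why: w = -4 shifts under R1 moves; the (-A^3)^(4) factor cancels that in V


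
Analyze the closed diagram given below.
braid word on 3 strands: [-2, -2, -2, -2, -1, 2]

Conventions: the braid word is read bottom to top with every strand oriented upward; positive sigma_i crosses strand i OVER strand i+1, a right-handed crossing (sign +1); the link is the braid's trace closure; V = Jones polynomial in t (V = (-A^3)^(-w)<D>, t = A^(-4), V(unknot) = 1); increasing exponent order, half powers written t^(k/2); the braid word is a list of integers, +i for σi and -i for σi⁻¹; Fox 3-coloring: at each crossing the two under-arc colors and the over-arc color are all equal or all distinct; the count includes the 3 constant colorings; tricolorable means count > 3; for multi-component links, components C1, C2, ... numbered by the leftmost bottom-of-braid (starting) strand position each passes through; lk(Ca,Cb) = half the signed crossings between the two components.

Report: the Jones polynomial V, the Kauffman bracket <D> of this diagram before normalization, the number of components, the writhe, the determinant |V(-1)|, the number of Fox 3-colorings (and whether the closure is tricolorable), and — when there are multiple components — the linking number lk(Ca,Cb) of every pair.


V = -t^-4 + t^-3 + t^-1
<D> = A^-8 + 1 - A^4 (w = -4)
1 component over 6 crossings, w = -4
9 Fox colorings among 3^6, |V(-1)| = 3: tricolorable
why: V spans 3 powers of t: at least 3 crossings in any diagram


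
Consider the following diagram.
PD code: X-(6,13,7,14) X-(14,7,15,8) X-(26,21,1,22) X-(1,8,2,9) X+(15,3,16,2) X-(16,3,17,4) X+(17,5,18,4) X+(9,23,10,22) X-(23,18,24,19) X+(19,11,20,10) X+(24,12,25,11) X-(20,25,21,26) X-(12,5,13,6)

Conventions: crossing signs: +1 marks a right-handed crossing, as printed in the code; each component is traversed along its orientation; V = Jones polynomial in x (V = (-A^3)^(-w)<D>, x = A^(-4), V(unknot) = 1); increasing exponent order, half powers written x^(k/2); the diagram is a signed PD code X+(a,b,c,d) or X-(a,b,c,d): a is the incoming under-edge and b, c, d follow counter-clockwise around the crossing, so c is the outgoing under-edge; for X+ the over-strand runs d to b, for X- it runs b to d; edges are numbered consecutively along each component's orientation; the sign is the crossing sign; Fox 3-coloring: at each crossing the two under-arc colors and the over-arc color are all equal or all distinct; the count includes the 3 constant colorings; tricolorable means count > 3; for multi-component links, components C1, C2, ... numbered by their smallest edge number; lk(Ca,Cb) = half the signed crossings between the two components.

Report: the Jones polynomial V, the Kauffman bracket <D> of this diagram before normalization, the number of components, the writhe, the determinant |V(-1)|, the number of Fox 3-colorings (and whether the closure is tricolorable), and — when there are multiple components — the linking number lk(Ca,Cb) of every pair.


V = x^-7 - 2x^-6 + 2x^-5 - 3x^-4 + 3x^-3 - 2x^-2 + 2x^-1
<D> = -2A^-5 + 2A^-1 - 3A^3 + 3A^7 - 2A^11 + 2A^15 - A^19 (w = -3)
1 component over 13 crossings, w = -3
9 Fox colorings among 3^13, |V(-1)| = 15: tricolorable
why: the span of V is 6, forcing >= 6 crossings in any diagram


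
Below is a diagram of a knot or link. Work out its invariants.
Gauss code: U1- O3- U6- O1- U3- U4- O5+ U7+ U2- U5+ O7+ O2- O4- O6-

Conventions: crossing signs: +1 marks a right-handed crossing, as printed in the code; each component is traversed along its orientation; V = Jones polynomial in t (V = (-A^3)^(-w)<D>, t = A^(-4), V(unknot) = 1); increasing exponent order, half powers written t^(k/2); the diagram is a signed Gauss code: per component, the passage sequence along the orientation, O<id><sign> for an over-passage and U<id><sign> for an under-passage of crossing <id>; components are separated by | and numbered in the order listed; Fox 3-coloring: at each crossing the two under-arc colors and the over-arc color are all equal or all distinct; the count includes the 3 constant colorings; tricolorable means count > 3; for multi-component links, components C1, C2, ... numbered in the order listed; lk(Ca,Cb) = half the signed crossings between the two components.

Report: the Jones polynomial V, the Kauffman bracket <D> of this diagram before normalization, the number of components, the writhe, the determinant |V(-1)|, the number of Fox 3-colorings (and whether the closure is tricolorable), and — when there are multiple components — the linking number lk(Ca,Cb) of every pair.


V(t) = -t^-4 + t^-3 + t^-1
bracket: -A^-5 - A^3 + A^7, w = -3
1 component, writhe -3, over 7 crossings
det 3, colorings 9 of 3^7 — tricolorable
observation: w = -3 shifts under R1 moves; the (-A^3)^(3) factor cancels that in V


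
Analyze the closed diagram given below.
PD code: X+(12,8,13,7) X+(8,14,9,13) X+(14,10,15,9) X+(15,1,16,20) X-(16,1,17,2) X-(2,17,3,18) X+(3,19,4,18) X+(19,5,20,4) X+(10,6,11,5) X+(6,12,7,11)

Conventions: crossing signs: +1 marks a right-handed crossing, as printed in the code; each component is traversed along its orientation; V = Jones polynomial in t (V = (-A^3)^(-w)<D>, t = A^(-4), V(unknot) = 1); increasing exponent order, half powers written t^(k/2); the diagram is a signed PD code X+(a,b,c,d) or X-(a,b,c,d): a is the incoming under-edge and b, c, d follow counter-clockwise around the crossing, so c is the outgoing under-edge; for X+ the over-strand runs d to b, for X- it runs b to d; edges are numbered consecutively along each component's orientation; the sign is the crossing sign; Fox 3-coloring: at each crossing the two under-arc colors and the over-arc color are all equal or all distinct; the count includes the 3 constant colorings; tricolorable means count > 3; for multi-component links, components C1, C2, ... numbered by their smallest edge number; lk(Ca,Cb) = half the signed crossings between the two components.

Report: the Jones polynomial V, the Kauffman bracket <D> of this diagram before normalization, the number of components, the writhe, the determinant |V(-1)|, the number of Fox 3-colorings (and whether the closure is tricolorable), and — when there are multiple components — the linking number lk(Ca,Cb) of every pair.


V(t) = t^2 + t^4 - t^5 + t^6 - t^7
bracket: -A^-10 + A^-6 - A^-2 + A^2 + A^10, w = +6
1 component, writhe +6, over 10 crossings
det 5, colorings 3 of 3^10 — not tricolorable
observation: w = +6 shifts under R1 moves; the (-A^3)^(-6) factor cancels that in V


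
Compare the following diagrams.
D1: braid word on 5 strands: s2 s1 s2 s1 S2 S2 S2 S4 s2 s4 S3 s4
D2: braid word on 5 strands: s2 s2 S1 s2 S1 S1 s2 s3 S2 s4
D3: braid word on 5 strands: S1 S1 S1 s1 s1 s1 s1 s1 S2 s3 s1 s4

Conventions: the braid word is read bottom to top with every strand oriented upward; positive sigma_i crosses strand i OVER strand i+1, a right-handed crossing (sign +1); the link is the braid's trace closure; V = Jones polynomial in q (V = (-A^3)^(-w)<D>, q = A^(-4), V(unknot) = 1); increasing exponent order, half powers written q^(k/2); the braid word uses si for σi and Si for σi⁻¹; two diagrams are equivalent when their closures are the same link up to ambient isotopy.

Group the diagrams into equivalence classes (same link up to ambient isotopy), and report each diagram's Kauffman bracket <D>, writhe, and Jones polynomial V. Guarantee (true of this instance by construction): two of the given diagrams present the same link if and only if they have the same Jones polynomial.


classes: {D1} | {D2} | {D3}
V(D1) = 1  [12 crossings, <D> = A^6, w = +2]
V(D2) = -q^-3 + 2q^-2 - 2q^-1 + 3 - 2q + 2q^2 - q^3  [10 crossings, <D> = -A^-6 + 2A^-2 - 2A^2 + 3A^6 - 2A^10 + 2A^14 - A^18, w = +2]
D3 (bracket -A^-4 + 1 + A^8; 12 crossings at w = +4): V = q + q^3 - q^4
note: 3 values of V(q) split the 3 diagrams


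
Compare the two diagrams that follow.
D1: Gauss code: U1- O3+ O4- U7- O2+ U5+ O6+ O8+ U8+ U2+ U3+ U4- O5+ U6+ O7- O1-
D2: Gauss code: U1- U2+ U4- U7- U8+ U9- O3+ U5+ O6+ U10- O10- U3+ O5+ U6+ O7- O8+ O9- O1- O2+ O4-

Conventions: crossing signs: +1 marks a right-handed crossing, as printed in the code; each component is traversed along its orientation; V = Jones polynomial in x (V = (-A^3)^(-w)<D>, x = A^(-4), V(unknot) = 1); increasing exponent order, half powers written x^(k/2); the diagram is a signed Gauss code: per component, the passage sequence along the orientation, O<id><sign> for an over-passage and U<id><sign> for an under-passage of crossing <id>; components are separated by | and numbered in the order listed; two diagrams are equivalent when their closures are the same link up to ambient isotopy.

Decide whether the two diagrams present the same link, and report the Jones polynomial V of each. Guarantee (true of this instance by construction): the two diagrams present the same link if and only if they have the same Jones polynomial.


equivalent: yes
V(D1) = x + x^3 - x^4  (w +2, c 8, <D> = -A^-10 + A^-6 + A^2)
V(D2) = x + x^3 - x^4  (w 0, c 10, <D> = -A^-16 + A^-12 + A^-4)
why: Reidemeister moves carry D1 (8 crossings) to D2 (10)


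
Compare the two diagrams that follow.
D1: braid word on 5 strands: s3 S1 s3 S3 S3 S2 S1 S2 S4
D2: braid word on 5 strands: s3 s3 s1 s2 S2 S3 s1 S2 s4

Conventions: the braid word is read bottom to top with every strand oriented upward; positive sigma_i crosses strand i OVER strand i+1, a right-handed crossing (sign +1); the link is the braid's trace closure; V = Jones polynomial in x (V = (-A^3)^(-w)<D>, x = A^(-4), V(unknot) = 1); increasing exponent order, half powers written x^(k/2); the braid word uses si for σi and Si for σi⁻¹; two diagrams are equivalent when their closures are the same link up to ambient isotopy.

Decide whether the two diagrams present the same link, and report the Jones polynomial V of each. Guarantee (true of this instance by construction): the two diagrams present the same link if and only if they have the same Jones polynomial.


equivalent: no
V(D1) = x^(-9/2) - x^(-5/2) - x^(-3/2) - x^(-1/2)  (w -5, c 9, <D> = A^-13 + A^-9 + A^-5 - A^3)
D2 (bracket A^-1 + A^7; 9 crossings at w = +3): V = -x^(1/2) - x^(5/2)
why: V(x) takes 2 values over 2 diagrams, fixing the grouping


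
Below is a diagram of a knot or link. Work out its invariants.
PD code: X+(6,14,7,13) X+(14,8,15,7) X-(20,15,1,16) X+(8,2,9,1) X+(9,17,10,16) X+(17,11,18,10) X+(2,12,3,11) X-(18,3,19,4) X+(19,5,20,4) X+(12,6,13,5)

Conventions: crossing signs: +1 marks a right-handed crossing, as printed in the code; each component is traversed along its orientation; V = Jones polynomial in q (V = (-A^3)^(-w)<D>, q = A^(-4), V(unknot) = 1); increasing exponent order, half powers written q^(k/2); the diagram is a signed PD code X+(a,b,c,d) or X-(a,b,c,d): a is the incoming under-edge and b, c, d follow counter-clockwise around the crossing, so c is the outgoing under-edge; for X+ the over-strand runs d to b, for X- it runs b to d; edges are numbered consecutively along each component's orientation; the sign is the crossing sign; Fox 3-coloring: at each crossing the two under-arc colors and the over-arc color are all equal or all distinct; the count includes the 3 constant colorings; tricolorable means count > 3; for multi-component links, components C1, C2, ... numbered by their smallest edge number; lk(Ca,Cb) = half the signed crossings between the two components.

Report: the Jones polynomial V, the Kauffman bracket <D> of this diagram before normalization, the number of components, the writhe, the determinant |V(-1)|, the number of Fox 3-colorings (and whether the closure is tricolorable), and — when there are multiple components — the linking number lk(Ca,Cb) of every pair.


V(q) = q^2 - q^3 + 2q^4 - 2q^5 + 3q^6 - 2q^7 + q^8 - q^9
bracket: -A^-18 + A^-14 - 2A^-10 + 3A^-6 - 2A^-2 + 2A^2 - A^6 + A^10, w = +6
1 component, writhe +6, over 10 crossings
det 13, colorings 3 of 3^10 — not tricolorable
observation: det 13 = |V(-1)|; not divisible by 3, so not tricolorable


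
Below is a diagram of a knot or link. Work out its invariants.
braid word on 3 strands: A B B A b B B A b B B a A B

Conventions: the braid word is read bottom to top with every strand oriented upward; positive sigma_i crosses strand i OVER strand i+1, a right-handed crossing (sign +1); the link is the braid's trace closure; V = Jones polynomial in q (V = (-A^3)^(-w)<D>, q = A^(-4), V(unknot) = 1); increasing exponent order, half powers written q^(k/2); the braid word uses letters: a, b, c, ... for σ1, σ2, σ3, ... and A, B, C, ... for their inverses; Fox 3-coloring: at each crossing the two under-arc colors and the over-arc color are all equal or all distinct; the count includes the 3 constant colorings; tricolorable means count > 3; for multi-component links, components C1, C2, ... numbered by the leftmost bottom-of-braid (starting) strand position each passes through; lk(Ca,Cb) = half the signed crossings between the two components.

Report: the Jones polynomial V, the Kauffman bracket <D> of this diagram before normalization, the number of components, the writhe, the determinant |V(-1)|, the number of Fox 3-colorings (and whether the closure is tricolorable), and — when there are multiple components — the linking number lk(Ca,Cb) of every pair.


V(q) = -q^-8 + q^-5 + q^-3
bracket: A^-12 + A^-4 - A^8, w = -8
1 component, writhe -8, over 14 crossings
det 3, colorings 9 of 3^14 — tricolorable
observation: |V(-1)| = 3: so tricolorable, since 3 divides 3
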